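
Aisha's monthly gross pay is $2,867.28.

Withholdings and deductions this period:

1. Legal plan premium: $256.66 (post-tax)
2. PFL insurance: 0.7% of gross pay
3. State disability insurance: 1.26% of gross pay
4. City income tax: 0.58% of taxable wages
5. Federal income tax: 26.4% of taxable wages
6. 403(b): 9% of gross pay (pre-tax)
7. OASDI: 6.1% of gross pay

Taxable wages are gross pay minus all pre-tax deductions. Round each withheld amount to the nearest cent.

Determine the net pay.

403(b): $2,867.28 × 0.09 = $258.06
Taxable wages = $2,867.28 − $258.06 = $2,609.22
Federal income tax: $2,609.22 × 0.264 = $688.83
City income tax: $2,609.22 × 0.0058 = $15.13
OASDI: $2,867.28 × 0.061 = $174.90
State disability insurance: $2,867.28 × 0.0126 = $36.13
PFL insurance: $2,867.28 × 0.007 = $20.07
Legal plan premium: $256.66
Total deductions = $258.06 + $688.83 + $15.13 + $174.90 + $36.13 + $20.07 + $256.66 = $1,449.78
Net pay = $2,867.28 − $1,449.78 = $1,417.50

$1,417.50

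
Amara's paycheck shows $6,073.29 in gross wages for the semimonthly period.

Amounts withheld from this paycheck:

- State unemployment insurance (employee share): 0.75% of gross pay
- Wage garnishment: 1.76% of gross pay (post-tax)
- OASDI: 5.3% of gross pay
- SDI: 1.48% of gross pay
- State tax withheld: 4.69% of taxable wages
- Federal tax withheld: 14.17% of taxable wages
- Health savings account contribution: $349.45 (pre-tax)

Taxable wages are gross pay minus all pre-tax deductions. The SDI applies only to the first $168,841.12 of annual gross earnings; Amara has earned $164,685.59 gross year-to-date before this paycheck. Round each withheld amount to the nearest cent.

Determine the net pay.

Health savings account contribution: $349.45
Taxable wages = $6,073.29 − $349.45 = $5,723.84
State tax withheld: $5,723.84 × 0.0469 = $268.45
Federal tax withheld: $5,723.84 × 0.1417 = $811.07
OASDI: $6,073.29 × 0.053 = $321.88
SDI: only $168,841.12 − $164,685.59 = $4,155.53 of this check is subject → $4,155.53 × 0.0148 = $61.50
State unemployment insurance (employee share): $6,073.29 × 0.0075 = $45.55
Wage garnishment: $6,073.29 × 0.0176 = $106.89
Total deductions = $349.45 + $268.45 + $811.07 + $321.88 + $61.50 + $45.55 + $106.89 = $1,964.79
Net pay = $6,073.29 − $1,964.79 = $4,108.50

$4,108.50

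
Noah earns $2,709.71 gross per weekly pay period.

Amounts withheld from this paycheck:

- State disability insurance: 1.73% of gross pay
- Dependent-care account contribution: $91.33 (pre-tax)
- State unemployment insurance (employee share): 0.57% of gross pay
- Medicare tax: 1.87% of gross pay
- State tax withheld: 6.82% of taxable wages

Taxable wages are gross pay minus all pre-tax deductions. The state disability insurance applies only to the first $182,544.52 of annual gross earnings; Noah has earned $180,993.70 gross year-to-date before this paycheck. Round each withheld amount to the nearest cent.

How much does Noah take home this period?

Dependent-care account contribution: $91.33
Taxable wages = $2,709.71 − $91.33 = $2,618.38
State tax withheld: $2,618.38 × 0.0682 = $178.57
State unemployment insurance (employee share): $2,709.71 × 0.0057 = $15.45
State disability insurance: only $182,544.52 − $180,993.70 = $1,550.82 of this check is subject → $1,550.82 × 0.0173 = $26.83
Medicare tax: $2,709.71 × 0.0187 = $50.67
Total deductions = $91.33 + $178.57 + $15.45 + $26.83 + $50.67 = $362.85
Net pay = $2,709.71 − $362.85 = $2,346.86

$2,346.86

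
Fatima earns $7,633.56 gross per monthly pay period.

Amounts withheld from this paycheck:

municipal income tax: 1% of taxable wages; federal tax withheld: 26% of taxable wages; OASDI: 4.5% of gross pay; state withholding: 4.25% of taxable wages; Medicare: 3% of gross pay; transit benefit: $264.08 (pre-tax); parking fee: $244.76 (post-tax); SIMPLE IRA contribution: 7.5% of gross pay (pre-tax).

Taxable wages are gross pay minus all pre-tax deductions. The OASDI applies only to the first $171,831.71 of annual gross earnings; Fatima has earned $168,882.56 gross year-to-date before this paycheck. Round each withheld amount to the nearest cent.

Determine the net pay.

Transit benefit: $264.08
SIMPLE IRA contribution: $7,633.56 × 0.075 = $572.52
Pre-tax total = $264.08 + $572.52 = $836.60
Taxable wages = $7,633.56 − $836.60 = $6,796.96
State withholding: $6,796.96 × 0.0425 = $288.87
Federal tax withheld: $6,796.96 × 0.26 = $1,767.21
Municipal income tax: $6,796.96 × 0.01 = $67.97
OASDI: only $171,831.71 − $168,882.56 = $2,949.15 of this check is subject → $2,949.15 × 0.045 = $132.71
Medicare: $7,633.56 × 0.03 = $229.01
Parking fee: $244.76
Total deductions = $264.08 + $572.52 + $288.87 + $1,767.21 + $67.97 + $132.71 + $229.01 + $244.76 = $3,567.13
Net pay = $7,633.56 − $3,567.13 = $4,066.43

$4,066.43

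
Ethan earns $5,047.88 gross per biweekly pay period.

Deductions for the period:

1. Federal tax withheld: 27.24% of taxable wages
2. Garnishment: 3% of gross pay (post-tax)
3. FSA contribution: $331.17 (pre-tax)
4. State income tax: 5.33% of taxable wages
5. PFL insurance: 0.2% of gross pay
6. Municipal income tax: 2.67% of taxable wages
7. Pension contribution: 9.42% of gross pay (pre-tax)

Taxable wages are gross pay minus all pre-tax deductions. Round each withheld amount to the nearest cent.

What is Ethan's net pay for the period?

FSA contribution: $331.17
Pension contribution: $5,047.88 × 0.0942 = $475.51
Pre-tax total = $331.17 + $475.51 = $806.68
Taxable wages = $5,047.88 − $806.68 = $4,241.20
State income tax: $4,241.20 × 0.0533 = $226.06
Federal tax withheld: $4,241.20 × 0.2724 = $1,155.30
Municipal income tax: $4,241.20 × 0.0267 = $113.24
PFL insurance: $5,047.88 × 0.002 = $10.10
Garnishment: $5,047.88 × 0.03 = $151.44
Total deductions = $331.17 + $475.51 + $226.06 + $1,155.30 + $113.24 + $10.10 + $151.44 = $2,462.82
Net pay = $5,047.88 − $2,462.82 = $2,585.06

$2,585.06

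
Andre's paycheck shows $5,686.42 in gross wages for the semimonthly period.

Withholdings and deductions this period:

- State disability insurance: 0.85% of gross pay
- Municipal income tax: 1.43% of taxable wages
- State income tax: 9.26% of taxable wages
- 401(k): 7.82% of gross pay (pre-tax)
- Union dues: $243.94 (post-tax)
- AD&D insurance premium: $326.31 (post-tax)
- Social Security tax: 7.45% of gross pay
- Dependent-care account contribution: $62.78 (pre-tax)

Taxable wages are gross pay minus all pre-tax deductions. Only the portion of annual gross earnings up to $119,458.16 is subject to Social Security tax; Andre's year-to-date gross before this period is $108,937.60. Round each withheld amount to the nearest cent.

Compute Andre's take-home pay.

Dependent-care account contribution: $62.78
401(k): $5,686.42 × 0.0782 = $444.68
Pre-tax total = $62.78 + $444.68 = $507.46
Taxable wages = $5,686.42 − $507.46 = $5,178.96
State income tax: $5,178.96 × 0.0926 = $479.57
Municipal income tax: $5,178.96 × 0.0143 = $74.06
Social Security tax: cap not yet reached, full $5,686.42 is subject → $5,686.42 × 0.0745 = $423.64
State disability insurance: $5,686.42 × 0.0085 = $48.33
Union dues: $243.94
AD&D insurance premium: $326.31
Total deductions = $62.78 + $444.68 + $479.57 + $74.06 + $423.64 + $48.33 + $243.94 + $326.31 = $2,103.31
Net pay = $5,686.42 − $2,103.31 = $3,583.11

$3,583.11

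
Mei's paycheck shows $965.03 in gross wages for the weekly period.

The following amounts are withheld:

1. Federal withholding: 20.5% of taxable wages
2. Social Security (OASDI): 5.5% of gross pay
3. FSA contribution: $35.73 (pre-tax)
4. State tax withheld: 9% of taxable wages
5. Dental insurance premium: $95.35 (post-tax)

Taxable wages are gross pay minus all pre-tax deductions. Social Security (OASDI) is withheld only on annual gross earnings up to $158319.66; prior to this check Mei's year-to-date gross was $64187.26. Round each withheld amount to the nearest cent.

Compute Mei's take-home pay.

FSA contribution: $35.73
Taxable wages = $965.03 − $35.73 = $929.30
State tax withheld: $929.30 × 0.09 = $83.64
Federal withholding: $929.30 × 0.205 = $190.51
Social Security (OASDI): cap not yet reached, full $965.03 is subject → $965.03 × 0.055 = $53.08
Dental insurance premium: $95.35
Total deductions = $35.73 + $83.64 + $190.51 + $53.08 + $95.35 = $458.31
Net pay = $965.03 − $458.31 = $506.72

$506.72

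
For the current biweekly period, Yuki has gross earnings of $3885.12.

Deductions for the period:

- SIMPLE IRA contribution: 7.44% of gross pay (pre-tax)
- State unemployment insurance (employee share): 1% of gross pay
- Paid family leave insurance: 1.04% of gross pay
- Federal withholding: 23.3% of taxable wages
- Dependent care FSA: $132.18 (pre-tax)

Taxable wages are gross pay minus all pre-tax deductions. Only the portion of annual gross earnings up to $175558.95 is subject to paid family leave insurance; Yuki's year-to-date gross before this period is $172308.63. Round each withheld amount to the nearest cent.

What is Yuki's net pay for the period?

Dependent care FSA: $132.18
SIMPLE IRA contribution: $3885.12 × 0.0744 = $289.05
Pre-tax total = $132.18 + $289.05 = $421.23
Taxable wages = $3885.12 − $421.23 = $3463.89
Federal withholding: $3463.89 × 0.233 = $807.09
State unemployment insurance (employee share): $3885.12 × 0.01 = $38.85
Paid family leave insurance: only $175558.95 − $172308.63 = $3250.32 of this check is subject → $3250.32 × 0.0104 = $33.80
Total deductions = $132.18 + $289.05 + $807.09 + $38.85 + $33.80 = $1300.97
Net pay = $3885.12 − $1300.97 = $2584.15

$2584.15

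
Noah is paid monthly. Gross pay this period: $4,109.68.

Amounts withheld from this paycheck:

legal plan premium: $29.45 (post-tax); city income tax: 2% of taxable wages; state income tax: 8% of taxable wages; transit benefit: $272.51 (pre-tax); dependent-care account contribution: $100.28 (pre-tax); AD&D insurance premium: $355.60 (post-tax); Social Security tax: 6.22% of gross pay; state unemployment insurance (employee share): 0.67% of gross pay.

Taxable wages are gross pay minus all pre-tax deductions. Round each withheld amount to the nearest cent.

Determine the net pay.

Transit benefit: $272.51
Dependent-care account contribution: $100.28
Pre-tax total = $272.51 + $100.28 = $372.79
Taxable wages = $4,109.68 − $372.79 = $3,736.89
State income tax: $3,736.89 × 0.08 = $298.95
City income tax: $3,736.89 × 0.02 = $74.74
Social Security tax: $4,109.68 × 0.0622 = $255.62
State unemployment insurance (employee share): $4,109.68 × 0.0067 = $27.53
AD&D insurance premium: $355.60
Legal plan premium: $29.45
Total deductions = $272.51 + $100.28 + $298.95 + $74.74 + $255.62 + $27.53 + $355.60 + $29.45 = $1,414.68
Net pay = $4,109.68 − $1,414.68 = $2,695.00

$2,695.00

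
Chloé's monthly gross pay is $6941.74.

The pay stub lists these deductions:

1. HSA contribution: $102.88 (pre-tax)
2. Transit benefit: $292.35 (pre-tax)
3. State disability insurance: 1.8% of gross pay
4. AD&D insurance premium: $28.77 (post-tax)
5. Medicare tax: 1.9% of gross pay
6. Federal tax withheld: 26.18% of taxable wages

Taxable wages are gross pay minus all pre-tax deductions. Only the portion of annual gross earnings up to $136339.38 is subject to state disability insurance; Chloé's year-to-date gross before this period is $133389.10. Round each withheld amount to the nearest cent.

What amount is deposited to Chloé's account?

HSA contribution: $102.88
Transit benefit: $292.35
Pre-tax total = $102.88 + $292.35 = $395.23
Taxable wages = $6941.74 − $395.23 = $6546.51
Federal tax withheld: $6546.51 × 0.2618 = $1713.88
Medicare tax: $6941.74 × 0.019 = $131.89
State disability insurance: only $136339.38 − $133389.10 = $2950.28 of this check is subject → $2950.28 × 0.018 = $53.11
AD&D insurance premium: $28.77
Total deductions = $102.88 + $292.35 + $1713.88 + $131.89 + $53.11 + $28.77 = $2322.88
Net pay = $6941.74 − $2322.88 = $4618.86

$4618.86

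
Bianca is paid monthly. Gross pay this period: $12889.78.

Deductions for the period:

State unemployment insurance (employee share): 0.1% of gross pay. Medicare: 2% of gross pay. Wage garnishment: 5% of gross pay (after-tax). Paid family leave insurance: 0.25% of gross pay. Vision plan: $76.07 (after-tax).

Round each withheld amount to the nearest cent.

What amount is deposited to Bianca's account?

State unemployment insurance (employee share): $12889.78 × 0.001 = $12.89
Medicare: $12889.78 × 0.02 = $257.80
Paid family leave insurance: $12889.78 × 0.0025 = $32.22
Wage garnishment: $12889.78 × 0.05 = $644.49
Vision plan: $76.07
Total deductions = $12.89 + $257.80 + $32.22 + $644.49 + $76.07 = $1023.47
Net pay = $12889.78 − $1023.47 = $11866.31

$11866.31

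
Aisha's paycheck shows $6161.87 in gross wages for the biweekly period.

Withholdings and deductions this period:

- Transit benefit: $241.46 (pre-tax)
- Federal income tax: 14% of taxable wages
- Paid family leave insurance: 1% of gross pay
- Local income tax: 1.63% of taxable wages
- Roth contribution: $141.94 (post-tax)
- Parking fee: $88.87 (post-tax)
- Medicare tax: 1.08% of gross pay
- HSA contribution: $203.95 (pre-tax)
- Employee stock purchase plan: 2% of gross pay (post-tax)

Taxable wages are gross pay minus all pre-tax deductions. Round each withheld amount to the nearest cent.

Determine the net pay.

Transit benefit: $241.46
HSA contribution: $203.95
Pre-tax total = $241.46 + $203.95 = $445.41
Taxable wages = $6161.87 − $445.41 = $5716.46
Local income tax: $5716.46 × 0.0163 = $93.18
Federal income tax: $5716.46 × 0.14 = $800.30
Paid family leave insurance: $6161.87 × 0.01 = $61.62
Medicare tax: $6161.87 × 0.0108 = $66.55
Parking fee: $88.87
Employee stock purchase plan: $6161.87 × 0.02 = $123.24
Roth contribution: $141.94
Total deductions = $241.46 + $203.95 + $93.18 + $800.30 + $61.62 + $66.55 + $88.87 + $123.24 + $141.94 = $1821.11
Net pay = $6161.87 − $1821.11 = $4340.76

$4340.76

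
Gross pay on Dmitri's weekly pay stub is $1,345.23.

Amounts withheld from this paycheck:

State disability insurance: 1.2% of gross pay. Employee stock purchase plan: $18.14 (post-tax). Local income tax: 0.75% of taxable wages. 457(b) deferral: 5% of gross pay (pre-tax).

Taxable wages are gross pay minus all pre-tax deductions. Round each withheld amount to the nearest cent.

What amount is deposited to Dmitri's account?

$1,234.11

457(b) deferral: $1,345.23 × 0.05 = $67.26
Taxable wages = $1,345.23 − $67.26 = $1,277.97
Local income tax: $1,277.97 × 0.0075 = $9.58
State disability insurance: $1,345.23 × 0.012 = $16.14
Employee stock purchase plan: $18.14
Total deductions = $67.26 + $9.58 + $16.14 + $18.14 = $111.12
Net pay = $1,345.23 − $111.12 = $1,234.11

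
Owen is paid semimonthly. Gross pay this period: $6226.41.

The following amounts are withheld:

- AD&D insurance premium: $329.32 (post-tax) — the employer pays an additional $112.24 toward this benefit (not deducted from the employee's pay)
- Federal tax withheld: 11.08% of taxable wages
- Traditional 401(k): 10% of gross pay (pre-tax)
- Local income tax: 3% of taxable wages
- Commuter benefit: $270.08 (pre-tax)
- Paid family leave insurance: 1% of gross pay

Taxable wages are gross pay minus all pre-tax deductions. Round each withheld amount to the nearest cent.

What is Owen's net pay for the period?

Traditional 401(k): $6226.41 × 0.1 = $622.64
Commuter benefit: $270.08
Pre-tax total = $622.64 + $270.08 = $892.72
Taxable wages = $6226.41 − $892.72 = $5333.69
Local income tax: $5333.69 × 0.03 = $160.01
Federal tax withheld: $5333.69 × 0.1108 = $590.97
Paid family leave insurance: $6226.41 × 0.01 = $62.26
AD&D insurance premium: $329.32
(Employer's $112.24 toward AD&D insurance premium is not withheld from the employee.)
Total deductions = $622.64 + $270.08 + $160.01 + $590.97 + $62.26 + $329.32 = $2035.28
Net pay = $6226.41 − $2035.28 = $4191.13

$4191.13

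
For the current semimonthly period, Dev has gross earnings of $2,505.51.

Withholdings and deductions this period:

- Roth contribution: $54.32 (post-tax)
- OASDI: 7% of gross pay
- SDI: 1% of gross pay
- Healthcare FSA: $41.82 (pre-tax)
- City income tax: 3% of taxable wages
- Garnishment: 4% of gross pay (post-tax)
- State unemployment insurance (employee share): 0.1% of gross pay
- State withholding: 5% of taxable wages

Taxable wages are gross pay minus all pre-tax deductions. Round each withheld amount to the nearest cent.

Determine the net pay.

Healthcare FSA: $41.82
Taxable wages = $2,505.51 − $41.82 = $2,463.69
State withholding: $2,463.69 × 0.05 = $123.18
City income tax: $2,463.69 × 0.03 = $73.91
OASDI: $2,505.51 × 0.07 = $175.39
SDI: $2,505.51 × 0.01 = $25.06
State unemployment insurance (employee share): $2,505.51 × 0.001 = $2.51
Roth contribution: $54.32
Garnishment: $2,505.51 × 0.04 = $100.22
Total deductions = $41.82 + $123.18 + $73.91 + $175.39 + $25.06 + $2.51 + $54.32 + $100.22 = $596.41
Net pay = $2,505.51 − $596.41 = $1,909.10

$1,909.10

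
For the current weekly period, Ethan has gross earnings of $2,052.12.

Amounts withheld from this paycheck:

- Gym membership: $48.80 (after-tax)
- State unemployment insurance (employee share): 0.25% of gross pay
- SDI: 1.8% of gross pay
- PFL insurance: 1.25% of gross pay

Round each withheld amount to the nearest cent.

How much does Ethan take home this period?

PFL insurance: $2,052.12 × 0.0125 = $25.65
SDI: $2,052.12 × 0.018 = $36.94
State unemployment insurance (employee share): $2,052.12 × 0.0025 = $5.13
Gym membership: $48.80
Total deductions = $25.65 + $36.94 + $5.13 + $48.80 = $116.52
Net pay = $2,052.12 − $116.52 = $1,935.60

$1,935.60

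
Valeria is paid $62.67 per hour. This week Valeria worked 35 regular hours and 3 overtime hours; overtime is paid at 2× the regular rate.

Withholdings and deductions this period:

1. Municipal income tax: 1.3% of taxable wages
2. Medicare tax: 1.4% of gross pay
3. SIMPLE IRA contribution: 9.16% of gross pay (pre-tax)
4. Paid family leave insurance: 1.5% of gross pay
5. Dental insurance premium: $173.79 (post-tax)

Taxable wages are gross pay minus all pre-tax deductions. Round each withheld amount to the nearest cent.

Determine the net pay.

$2055.47

Regular pay: 35 × $62.67 = $2193.45
Overtime pay: 3 × $62.67 × 2 = $376.02
Gross pay = $2193.45 + $376.02 = $2569.47
SIMPLE IRA contribution: $2569.47 × 0.0916 = $235.36
Taxable wages = $2569.47 − $235.36 = $2334.11
Municipal income tax: $2334.11 × 0.013 = $30.34
Medicare tax: $2569.47 × 0.014 = $35.97
Paid family leave insurance: $2569.47 × 0.015 = $38.54
Dental insurance premium: $173.79
Total deductions = $235.36 + $30.34 + $35.97 + $38.54 + $173.79 = $514.00
Net pay = $2569.47 − $514.00 = $2055.47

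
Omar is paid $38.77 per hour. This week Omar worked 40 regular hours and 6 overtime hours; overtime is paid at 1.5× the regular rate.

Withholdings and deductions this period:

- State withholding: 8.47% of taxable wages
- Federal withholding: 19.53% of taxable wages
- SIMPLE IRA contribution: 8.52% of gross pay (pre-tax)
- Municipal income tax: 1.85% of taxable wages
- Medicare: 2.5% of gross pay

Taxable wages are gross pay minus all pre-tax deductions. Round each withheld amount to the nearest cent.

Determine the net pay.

$1,171.62

Regular pay: 40 × $38.77 = $1,550.80
Overtime pay: 6 × $38.77 × 1.5 = $348.93
Gross pay = $1,550.80 + $348.93 = $1,899.73
SIMPLE IRA contribution: $1,899.73 × 0.0852 = $161.86
Taxable wages = $1,899.73 − $161.86 = $1,737.87
State withholding: $1,737.87 × 0.0847 = $147.20
Federal withholding: $1,737.87 × 0.1953 = $339.41
Municipal income tax: $1,737.87 × 0.0185 = $32.15
Medicare: $1,899.73 × 0.025 = $47.49
Total deductions = $161.86 + $147.20 + $339.41 + $32.15 + $47.49 = $728.11
Net pay = $1,899.73 − $728.11 = $1,171.62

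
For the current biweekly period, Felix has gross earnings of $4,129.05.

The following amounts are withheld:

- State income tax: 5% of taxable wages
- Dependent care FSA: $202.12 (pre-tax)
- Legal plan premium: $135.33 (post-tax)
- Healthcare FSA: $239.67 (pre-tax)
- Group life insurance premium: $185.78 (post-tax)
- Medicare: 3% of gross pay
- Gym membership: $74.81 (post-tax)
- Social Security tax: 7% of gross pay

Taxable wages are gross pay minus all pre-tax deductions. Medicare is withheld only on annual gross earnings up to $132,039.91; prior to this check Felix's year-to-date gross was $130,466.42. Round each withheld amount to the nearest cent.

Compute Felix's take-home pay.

Dependent care FSA: $202.12
Healthcare FSA: $239.67
Pre-tax total = $202.12 + $239.67 = $441.79
Taxable wages = $4,129.05 − $441.79 = $3,687.26
State income tax: $3,687.26 × 0.05 = $184.36
Medicare: only $132,039.91 − $130,466.42 = $1,573.49 of this check is subject → $1,573.49 × 0.03 = $47.20
Social Security tax: $4,129.05 × 0.07 = $289.03
Group life insurance premium: $185.78
Gym membership: $74.81
Legal plan premium: $135.33
Total deductions = $202.12 + $239.67 + $184.36 + $47.20 + $289.03 + $185.78 + $74.81 + $135.33 = $1,358.30
Net pay = $4,129.05 − $1,358.30 = $2,770.75

$2,770.75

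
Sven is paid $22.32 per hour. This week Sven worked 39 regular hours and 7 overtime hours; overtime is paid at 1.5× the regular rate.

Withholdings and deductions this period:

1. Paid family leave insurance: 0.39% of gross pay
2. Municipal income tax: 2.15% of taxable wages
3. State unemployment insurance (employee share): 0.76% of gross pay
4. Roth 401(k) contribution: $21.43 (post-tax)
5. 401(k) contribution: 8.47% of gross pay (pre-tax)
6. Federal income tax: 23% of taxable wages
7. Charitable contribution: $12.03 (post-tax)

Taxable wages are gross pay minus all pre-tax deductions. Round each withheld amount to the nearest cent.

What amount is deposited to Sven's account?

Regular pay: 39 × $22.32 = $870.48
Overtime pay: 7 × $22.32 × 1.5 = $234.36
Gross pay = $870.48 + $234.36 = $1,104.84
401(k) contribution: $1,104.84 × 0.0847 = $93.58
Taxable wages = $1,104.84 − $93.58 = $1,011.26
Municipal income tax: $1,011.26 × 0.0215 = $21.74
Federal income tax: $1,011.26 × 0.23 = $232.59
State unemployment insurance (employee share): $1,104.84 × 0.0076 = $8.40
Paid family leave insurance: $1,104.84 × 0.0039 = $4.31
Charitable contribution: $12.03
Roth 401(k) contribution: $21.43
Total deductions = $93.58 + $21.74 + $232.59 + $8.40 + $4.31 + $12.03 + $21.43 = $394.08
Net pay = $1,104.84 − $394.08 = $710.76

$710.76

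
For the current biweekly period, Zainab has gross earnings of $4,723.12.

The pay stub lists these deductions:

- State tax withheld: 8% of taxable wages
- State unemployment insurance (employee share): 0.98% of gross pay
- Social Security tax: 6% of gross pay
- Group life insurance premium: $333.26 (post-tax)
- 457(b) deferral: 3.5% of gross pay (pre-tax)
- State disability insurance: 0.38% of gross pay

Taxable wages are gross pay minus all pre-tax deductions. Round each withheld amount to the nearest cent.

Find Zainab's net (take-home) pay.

$3,512.30

457(b) deferral: $4,723.12 × 0.035 = $165.31
Taxable wages = $4,723.12 − $165.31 = $4,557.81
State tax withheld: $4,557.81 × 0.08 = $364.62
State disability insurance: $4,723.12 × 0.0038 = $17.95
Social Security tax: $4,723.12 × 0.06 = $283.39
State unemployment insurance (employee share): $4,723.12 × 0.0098 = $46.29
Group life insurance premium: $333.26
Total deductions = $165.31 + $364.62 + $17.95 + $283.39 + $46.29 + $333.26 = $1,210.82
Net pay = $4,723.12 − $1,210.82 = $3,512.30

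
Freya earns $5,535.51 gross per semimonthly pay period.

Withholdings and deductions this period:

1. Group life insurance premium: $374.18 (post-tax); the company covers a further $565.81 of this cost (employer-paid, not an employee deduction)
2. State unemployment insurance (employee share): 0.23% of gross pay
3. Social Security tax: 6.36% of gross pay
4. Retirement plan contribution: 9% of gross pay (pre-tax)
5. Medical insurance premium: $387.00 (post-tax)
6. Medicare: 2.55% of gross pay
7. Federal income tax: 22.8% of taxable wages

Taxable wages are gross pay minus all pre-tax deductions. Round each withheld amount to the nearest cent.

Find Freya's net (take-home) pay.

$2,621.67

Retirement plan contribution: $5,535.51 × 0.09 = $498.20
Taxable wages = $5,535.51 − $498.20 = $5,037.31
Federal income tax: $5,037.31 × 0.228 = $1,148.51
Medicare: $5,535.51 × 0.0255 = $141.16
State unemployment insurance (employee share): $5,535.51 × 0.0023 = $12.73
Social Security tax: $5,535.51 × 0.0636 = $352.06
Group life insurance premium: $374.18
Medical insurance premium: $387.00
(Employer's $565.81 toward group life insurance premium is not withheld from the employee.)
Total deductions = $498.20 + $1,148.51 + $141.16 + $12.73 + $352.06 + $374.18 + $387.00 = $2,913.84
Net pay = $5,535.51 − $2,913.84 = $2,621.67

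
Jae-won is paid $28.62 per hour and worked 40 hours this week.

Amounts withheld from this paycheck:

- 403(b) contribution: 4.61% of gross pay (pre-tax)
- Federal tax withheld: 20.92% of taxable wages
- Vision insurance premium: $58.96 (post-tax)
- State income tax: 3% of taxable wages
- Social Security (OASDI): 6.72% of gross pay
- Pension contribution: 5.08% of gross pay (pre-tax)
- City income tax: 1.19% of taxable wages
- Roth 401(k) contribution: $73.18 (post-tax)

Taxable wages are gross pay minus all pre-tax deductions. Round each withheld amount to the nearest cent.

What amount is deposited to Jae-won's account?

$565.19

Gross pay: 40 × $28.62 = $1,144.80
Pension contribution: $1,144.80 × 0.0508 = $58.16
403(b) contribution: $1,144.80 × 0.0461 = $52.78
Pre-tax total = $58.16 + $52.78 = $110.94
Taxable wages = $1,144.80 − $110.94 = $1,033.86
State income tax: $1,033.86 × 0.03 = $31.02
City income tax: $1,033.86 × 0.0119 = $12.30
Federal tax withheld: $1,033.86 × 0.2092 = $216.28
Social Security (OASDI): $1,144.80 × 0.0672 = $76.93
Vision insurance premium: $58.96
Roth 401(k) contribution: $73.18
Total deductions = $58.16 + $52.78 + $31.02 + $12.30 + $216.28 + $76.93 + $58.96 + $73.18 = $579.61
Net pay = $1,144.80 − $579.61 = $565.19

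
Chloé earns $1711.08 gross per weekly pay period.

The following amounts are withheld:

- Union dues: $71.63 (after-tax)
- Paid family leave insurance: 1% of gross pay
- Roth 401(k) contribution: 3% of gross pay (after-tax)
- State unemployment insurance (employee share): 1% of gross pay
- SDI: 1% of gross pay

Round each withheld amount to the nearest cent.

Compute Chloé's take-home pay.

$1536.79

Paid family leave insurance: $1711.08 × 0.01 = $17.11
State unemployment insurance (employee share): $1711.08 × 0.01 = $17.11
SDI: $1711.08 × 0.01 = $17.11
Union dues: $71.63
Roth 401(k) contribution: $1711.08 × 0.03 = $51.33
Total deductions = $17.11 + $17.11 + $17.11 + $71.63 + $51.33 = $174.29
Net pay = $1711.08 − $174.29 = $1536.79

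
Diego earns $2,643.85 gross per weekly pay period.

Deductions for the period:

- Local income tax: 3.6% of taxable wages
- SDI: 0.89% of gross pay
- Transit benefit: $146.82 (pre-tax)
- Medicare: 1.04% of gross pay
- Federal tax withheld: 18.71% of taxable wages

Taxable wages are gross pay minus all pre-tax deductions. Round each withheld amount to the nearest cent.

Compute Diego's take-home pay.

$1,888.92

Transit benefit: $146.82
Taxable wages = $2,643.85 − $146.82 = $2,497.03
Federal tax withheld: $2,497.03 × 0.1871 = $467.19
Local income tax: $2,497.03 × 0.036 = $89.89
SDI: $2,643.85 × 0.0089 = $23.53
Medicare: $2,643.85 × 0.0104 = $27.50
Total deductions = $146.82 + $467.19 + $89.89 + $23.53 + $27.50 = $754.93
Net pay = $2,643.85 − $754.93 = $1,888.92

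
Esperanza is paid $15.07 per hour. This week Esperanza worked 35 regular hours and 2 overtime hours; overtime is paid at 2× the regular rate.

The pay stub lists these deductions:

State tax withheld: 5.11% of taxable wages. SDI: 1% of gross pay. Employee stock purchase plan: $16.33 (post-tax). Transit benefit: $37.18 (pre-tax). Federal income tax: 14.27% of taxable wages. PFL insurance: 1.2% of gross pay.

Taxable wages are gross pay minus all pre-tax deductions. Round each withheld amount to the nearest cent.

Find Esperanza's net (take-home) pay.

$414.60

Regular pay: 35 × $15.07 = $527.45
Overtime pay: 2 × $15.07 × 2 = $60.28
Gross pay = $527.45 + $60.28 = $587.73
Transit benefit: $37.18
Taxable wages = $587.73 − $37.18 = $550.55
State tax withheld: $550.55 × 0.0511 = $28.13
Federal income tax: $550.55 × 0.1427 = $78.56
SDI: $587.73 × 0.01 = $5.88
PFL insurance: $587.73 × 0.012 = $7.05
Employee stock purchase plan: $16.33
Total deductions = $37.18 + $28.13 + $78.56 + $5.88 + $7.05 + $16.33 = $173.13
Net pay = $587.73 − $173.13 = $414.60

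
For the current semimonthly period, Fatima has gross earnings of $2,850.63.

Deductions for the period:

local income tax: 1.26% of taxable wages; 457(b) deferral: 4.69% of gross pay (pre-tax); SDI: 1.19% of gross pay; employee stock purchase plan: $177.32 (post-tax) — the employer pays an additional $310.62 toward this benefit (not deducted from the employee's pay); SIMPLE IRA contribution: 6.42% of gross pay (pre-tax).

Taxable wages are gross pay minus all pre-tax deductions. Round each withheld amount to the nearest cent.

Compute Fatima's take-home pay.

$2,290.76

SIMPLE IRA contribution: $2,850.63 × 0.0642 = $183.01
457(b) deferral: $2,850.63 × 0.0469 = $133.69
Pre-tax total = $183.01 + $133.69 = $316.70
Taxable wages = $2,850.63 − $316.70 = $2,533.93
Local income tax: $2,533.93 × 0.0126 = $31.93
SDI: $2,850.63 × 0.0119 = $33.92
Employee stock purchase plan: $177.32
(Employer's $310.62 toward employee stock purchase plan is not withheld from the employee.)
Total deductions = $183.01 + $133.69 + $31.93 + $33.92 + $177.32 = $559.87
Net pay = $2,850.63 − $559.87 = $2,290.76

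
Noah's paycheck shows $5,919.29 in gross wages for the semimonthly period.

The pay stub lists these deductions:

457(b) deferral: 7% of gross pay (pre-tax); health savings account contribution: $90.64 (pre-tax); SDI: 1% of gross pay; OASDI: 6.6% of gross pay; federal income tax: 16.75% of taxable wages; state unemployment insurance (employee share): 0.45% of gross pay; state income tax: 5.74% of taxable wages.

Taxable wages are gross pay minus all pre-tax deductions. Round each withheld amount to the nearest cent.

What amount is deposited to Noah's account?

$3,720.12

457(b) deferral: $5,919.29 × 0.07 = $414.35
Health savings account contribution: $90.64
Pre-tax total = $414.35 + $90.64 = $504.99
Taxable wages = $5,919.29 − $504.99 = $5,414.30
State income tax: $5,414.30 × 0.0574 = $310.78
Federal income tax: $5,414.30 × 0.1675 = $906.90
SDI: $5,919.29 × 0.01 = $59.19
State unemployment insurance (employee share): $5,919.29 × 0.0045 = $26.64
OASDI: $5,919.29 × 0.066 = $390.67
Total deductions = $414.35 + $90.64 + $310.78 + $906.90 + $59.19 + $26.64 + $390.67 = $2,199.17
Net pay = $5,919.29 − $2,199.17 = $3,720.12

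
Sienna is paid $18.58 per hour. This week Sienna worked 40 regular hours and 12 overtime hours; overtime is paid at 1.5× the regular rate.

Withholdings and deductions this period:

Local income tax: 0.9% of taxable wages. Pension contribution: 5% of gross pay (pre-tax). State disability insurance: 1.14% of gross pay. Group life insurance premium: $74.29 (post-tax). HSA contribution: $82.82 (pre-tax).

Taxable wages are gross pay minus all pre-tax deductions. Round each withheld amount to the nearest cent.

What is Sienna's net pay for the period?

$845.89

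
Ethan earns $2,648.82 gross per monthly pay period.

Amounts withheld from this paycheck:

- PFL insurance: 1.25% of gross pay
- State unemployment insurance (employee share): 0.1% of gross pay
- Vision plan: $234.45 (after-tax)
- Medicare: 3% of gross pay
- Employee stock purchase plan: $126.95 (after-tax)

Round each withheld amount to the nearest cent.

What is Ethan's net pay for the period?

Medicare: $2,648.82 × 0.03 = $79.46
State unemployment insurance (employee share): $2,648.82 × 0.001 = $2.65
PFL insurance: $2,648.82 × 0.0125 = $33.11
Vision plan: $234.45
Employee stock purchase plan: $126.95
Total deductions = $79.46 + $2.65 + $33.11 + $234.45 + $126.95 = $476.62
Net pay = $2,648.82 − $476.62 = $2,172.20

$2,172.20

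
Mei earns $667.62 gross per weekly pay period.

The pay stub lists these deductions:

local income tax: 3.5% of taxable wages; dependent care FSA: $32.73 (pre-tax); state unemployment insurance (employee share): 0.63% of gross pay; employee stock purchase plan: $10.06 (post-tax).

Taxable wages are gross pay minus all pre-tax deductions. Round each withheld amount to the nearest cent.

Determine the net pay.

Dependent care FSA: $32.73
Taxable wages = $667.62 − $32.73 = $634.89
Local income tax: $634.89 × 0.035 = $22.22
State unemployment insurance (employee share): $667.62 × 0.0063 = $4.21
Employee stock purchase plan: $10.06
Total deductions = $32.73 + $22.22 + $4.21 + $10.06 = $69.22
Net pay = $667.62 − $69.22 = $598.40

$598.40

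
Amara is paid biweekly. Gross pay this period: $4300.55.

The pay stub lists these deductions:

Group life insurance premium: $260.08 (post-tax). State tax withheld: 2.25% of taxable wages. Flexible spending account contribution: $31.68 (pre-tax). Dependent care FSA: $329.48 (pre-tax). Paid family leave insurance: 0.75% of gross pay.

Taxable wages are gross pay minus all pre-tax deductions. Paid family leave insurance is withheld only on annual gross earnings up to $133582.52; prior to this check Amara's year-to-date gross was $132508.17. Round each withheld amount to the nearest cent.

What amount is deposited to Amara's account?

$3582.61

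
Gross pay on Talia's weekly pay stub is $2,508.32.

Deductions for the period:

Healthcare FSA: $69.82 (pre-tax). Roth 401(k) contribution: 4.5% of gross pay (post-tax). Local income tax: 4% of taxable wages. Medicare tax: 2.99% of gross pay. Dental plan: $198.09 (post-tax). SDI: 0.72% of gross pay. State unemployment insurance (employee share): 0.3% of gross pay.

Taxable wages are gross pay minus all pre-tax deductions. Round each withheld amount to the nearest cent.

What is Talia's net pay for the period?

$1,929.42

Healthcare FSA: $69.82
Taxable wages = $2,508.32 − $69.82 = $2,438.50
Local income tax: $2,438.50 × 0.04 = $97.54
SDI: $2,508.32 × 0.0072 = $18.06
Medicare tax: $2,508.32 × 0.0299 = $75.00
State unemployment insurance (employee share): $2,508.32 × 0.003 = $7.52
Dental plan: $198.09
Roth 401(k) contribution: $2,508.32 × 0.045 = $112.87
Total deductions = $69.82 + $97.54 + $18.06 + $75.00 + $7.52 + $198.09 + $112.87 = $578.90
Net pay = $2,508.32 − $578.90 = $1,929.42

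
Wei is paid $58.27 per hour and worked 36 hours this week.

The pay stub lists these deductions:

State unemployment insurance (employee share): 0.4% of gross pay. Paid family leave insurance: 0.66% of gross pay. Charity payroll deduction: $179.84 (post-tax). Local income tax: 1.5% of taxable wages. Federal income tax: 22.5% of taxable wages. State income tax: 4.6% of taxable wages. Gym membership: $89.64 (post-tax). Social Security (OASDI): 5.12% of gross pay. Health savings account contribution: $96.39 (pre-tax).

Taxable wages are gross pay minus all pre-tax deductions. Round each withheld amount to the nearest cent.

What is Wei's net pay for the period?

Gross pay: 36 × $58.27 = $2,097.72
Health savings account contribution: $96.39
Taxable wages = $2,097.72 − $96.39 = $2,001.33
Local income tax: $2,001.33 × 0.015 = $30.02
Federal income tax: $2,001.33 × 0.225 = $450.30
State income tax: $2,001.33 × 0.046 = $92.06
Paid family leave insurance: $2,097.72 × 0.0066 = $13.84
State unemployment insurance (employee share): $2,097.72 × 0.004 = $8.39
Social Security (OASDI): $2,097.72 × 0.0512 = $107.40
Charity payroll deduction: $179.84
Gym membership: $89.64
Total deductions = $96.39 + $30.02 + $450.30 + $92.06 + $13.84 + $8.39 + $107.40 + $179.84 + $89.64 = $1,067.88
Net pay = $2,097.72 − $1,067.88 = $1,029.84

$1,029.84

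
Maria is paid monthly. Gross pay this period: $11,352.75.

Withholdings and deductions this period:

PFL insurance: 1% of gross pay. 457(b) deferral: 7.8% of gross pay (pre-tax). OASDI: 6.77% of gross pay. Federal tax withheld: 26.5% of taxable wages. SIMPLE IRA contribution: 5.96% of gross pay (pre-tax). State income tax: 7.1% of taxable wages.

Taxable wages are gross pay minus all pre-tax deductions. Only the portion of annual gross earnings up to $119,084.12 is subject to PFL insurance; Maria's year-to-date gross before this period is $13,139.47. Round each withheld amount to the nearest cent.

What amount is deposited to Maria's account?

$5,618.87

SIMPLE IRA contribution: $11,352.75 × 0.0596 = $676.62
457(b) deferral: $11,352.75 × 0.078 = $885.51
Pre-tax total = $676.62 + $885.51 = $1,562.13
Taxable wages = $11,352.75 − $1,562.13 = $9,790.62
State income tax: $9,790.62 × 0.071 = $695.13
Federal tax withheld: $9,790.62 × 0.265 = $2,594.51
OASDI: $11,352.75 × 0.0677 = $768.58
PFL insurance: cap not yet reached, full $11,352.75 is subject → $11,352.75 × 0.01 = $113.53
Total deductions = $676.62 + $885.51 + $695.13 + $2,594.51 + $768.58 + $113.53 = $5,733.88
Net pay = $11,352.75 − $5,733.88 = $5,618.87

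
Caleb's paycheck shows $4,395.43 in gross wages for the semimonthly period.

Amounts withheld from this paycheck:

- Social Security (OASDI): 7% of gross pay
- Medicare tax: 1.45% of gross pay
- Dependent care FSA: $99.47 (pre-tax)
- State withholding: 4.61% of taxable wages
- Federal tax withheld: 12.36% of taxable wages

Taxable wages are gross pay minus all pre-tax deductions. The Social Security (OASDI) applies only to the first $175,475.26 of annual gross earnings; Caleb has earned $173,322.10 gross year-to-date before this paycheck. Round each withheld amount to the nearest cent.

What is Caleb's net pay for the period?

$3,352.49

Dependent care FSA: $99.47
Taxable wages = $4,395.43 − $99.47 = $4,295.96
Federal tax withheld: $4,295.96 × 0.1236 = $530.98
State withholding: $4,295.96 × 0.0461 = $198.04
Social Security (OASDI): only $175,475.26 − $173,322.10 = $2,153.16 of this check is subject → $2,153.16 × 0.07 = $150.72
Medicare tax: $4,395.43 × 0.0145 = $63.73
Total deductions = $99.47 + $530.98 + $198.04 + $150.72 + $63.73 = $1,042.94
Net pay = $4,395.43 − $1,042.94 = $3,352.49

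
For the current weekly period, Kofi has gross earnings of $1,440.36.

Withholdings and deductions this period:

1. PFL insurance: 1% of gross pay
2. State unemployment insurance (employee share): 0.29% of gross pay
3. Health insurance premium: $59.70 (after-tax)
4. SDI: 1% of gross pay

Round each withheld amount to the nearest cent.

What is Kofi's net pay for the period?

$1,347.68

SDI: $1,440.36 × 0.01 = $14.40
PFL insurance: $1,440.36 × 0.01 = $14.40
State unemployment insurance (employee share): $1,440.36 × 0.0029 = $4.18
Health insurance premium: $59.70
Total deductions = $14.40 + $14.40 + $4.18 + $59.70 = $92.68
Net pay = $1,440.36 − $92.68 = $1,347.68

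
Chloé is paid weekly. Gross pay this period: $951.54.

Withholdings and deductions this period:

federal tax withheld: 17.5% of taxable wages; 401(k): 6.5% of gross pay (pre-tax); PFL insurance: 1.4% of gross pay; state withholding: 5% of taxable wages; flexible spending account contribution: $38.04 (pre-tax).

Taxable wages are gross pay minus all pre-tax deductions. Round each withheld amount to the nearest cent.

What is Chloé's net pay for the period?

401(k): $951.54 × 0.065 = $61.85
Flexible spending account contribution: $38.04
Pre-tax total = $61.85 + $38.04 = $99.89
Taxable wages = $951.54 − $99.89 = $851.65
Federal tax withheld: $851.65 × 0.175 = $149.04
State withholding: $851.65 × 0.05 = $42.58
PFL insurance: $951.54 × 0.014 = $13.32
Total deductions = $61.85 + $38.04 + $149.04 + $42.58 + $13.32 = $304.83
Net pay = $951.54 − $304.83 = $646.71

$646.71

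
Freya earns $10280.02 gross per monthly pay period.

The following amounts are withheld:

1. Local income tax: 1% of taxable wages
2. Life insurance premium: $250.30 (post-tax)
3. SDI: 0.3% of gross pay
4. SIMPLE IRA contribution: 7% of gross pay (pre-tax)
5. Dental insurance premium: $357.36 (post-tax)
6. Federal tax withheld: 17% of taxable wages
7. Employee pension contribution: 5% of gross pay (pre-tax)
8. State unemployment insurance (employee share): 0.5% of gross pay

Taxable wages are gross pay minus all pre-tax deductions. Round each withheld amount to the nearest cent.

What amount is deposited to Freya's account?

Employee pension contribution: $10280.02 × 0.05 = $514.00
SIMPLE IRA contribution: $10280.02 × 0.07 = $719.60
Pre-tax total = $514.00 + $719.60 = $1233.60
Taxable wages = $10280.02 − $1233.60 = $9046.42
Local income tax: $9046.42 × 0.01 = $90.46
Federal tax withheld: $9046.42 × 0.17 = $1537.89
SDI: $10280.02 × 0.003 = $30.84
State unemployment insurance (employee share): $10280.02 × 0.005 = $51.40
Dental insurance premium: $357.36
Life insurance premium: $250.30
Total deductions = $514.00 + $719.60 + $90.46 + $1537.89 + $30.84 + $51.40 + $357.36 + $250.30 = $3551.85
Net pay = $10280.02 − $3551.85 = $6728.17

$6728.17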